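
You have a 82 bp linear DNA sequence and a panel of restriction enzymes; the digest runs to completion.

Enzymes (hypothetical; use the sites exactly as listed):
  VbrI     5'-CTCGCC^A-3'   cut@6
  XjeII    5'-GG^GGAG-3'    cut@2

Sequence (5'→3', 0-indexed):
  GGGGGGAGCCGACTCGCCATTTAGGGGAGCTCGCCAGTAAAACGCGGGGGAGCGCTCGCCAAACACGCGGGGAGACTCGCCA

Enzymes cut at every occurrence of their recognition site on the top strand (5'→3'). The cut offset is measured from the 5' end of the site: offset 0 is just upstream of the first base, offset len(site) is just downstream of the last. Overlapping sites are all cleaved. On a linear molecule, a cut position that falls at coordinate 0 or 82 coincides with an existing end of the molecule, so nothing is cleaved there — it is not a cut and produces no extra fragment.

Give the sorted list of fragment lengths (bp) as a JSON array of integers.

Per-enzyme occurrences:
  VbrI CTCGCCA/6: at [12, 29, 54, 75] ⇒ [18, 35, 60, 81]
  XjeII GGGGAG/2: at [2, 23, 46, 68] ⇒ [4, 25, 48, 70]

All cut coordinates (distinct, sorted): [4, 18, 25, 35, 48, 60, 70, 81]

Fragments:
  [0,4): 4 bp
  [4,18): 14 bp
  [18,25): 7 bp
  [25,35): 10 bp
  [35,48): 13 bp
  [48,60): 12 bp
  [60,70): 10 bp
  [70,81): 11 bp
  [81,82): 1 bp

[1,4,7,10,10,11,12,13,14]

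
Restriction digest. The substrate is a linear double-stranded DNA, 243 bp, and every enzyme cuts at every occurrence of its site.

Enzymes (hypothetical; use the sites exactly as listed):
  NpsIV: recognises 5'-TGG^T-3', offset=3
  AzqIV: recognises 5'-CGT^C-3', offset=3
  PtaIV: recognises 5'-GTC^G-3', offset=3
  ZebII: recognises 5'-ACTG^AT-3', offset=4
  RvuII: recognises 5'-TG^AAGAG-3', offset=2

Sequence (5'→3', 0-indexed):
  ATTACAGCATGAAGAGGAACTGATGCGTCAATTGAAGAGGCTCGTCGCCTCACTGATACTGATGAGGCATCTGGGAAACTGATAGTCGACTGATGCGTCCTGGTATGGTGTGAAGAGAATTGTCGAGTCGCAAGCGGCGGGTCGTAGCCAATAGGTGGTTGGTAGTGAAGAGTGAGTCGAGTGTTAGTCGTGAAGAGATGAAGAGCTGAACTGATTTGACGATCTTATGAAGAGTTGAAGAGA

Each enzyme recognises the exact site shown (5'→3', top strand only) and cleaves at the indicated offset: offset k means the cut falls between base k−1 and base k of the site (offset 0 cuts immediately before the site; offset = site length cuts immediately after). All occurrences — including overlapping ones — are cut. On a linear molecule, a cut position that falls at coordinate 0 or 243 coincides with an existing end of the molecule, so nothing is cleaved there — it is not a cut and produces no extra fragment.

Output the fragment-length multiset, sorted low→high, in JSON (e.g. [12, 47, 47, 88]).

[1,3,4,4,5,5,5,5,5,6,6,6,6,6,6,8,8,9,11,11,11,11,11,12,13,14,15,16,20]

Per-enzyme occurrences:
  NpsIV TGGT/3: at [100, 105, 155, 159] ⇒ [103, 108, 158, 162]
  AzqIV CGTC/3: at [25, 42, 95] ⇒ [28, 45, 98]
  PtaIV GTCG/3: at [43, 84, 121, 126, 140, 175, 186] ⇒ [46, 87, 124, 129, 143, 178, 189]
  ZebII ACTGAT/4: at [18, 51, 57, 77, 88, 209] ⇒ [22, 55, 61, 81, 92, 213]
  RvuII TGAAGAG/2: at [9, 32, 110, 165, 190, 198, 227, 235] ⇒ [11, 34, 112, 167, 192, 200, 229, 237]

Pooled cuts: [11, 22, 28, 34, 45, 46, 55, 61, 81, 87, 92, 98, 103, 108, 112, 124, 129, 143, 158, 162, 167, 178, 189, 192, 200, 213, 229, 237]

Fragment lengths:
  [0,11): 11 bp
  [11,22): 11 bp
  [22,28): 6 bp
  [28,34): 6 bp
  [34,45): 11 bp
  [45,46): 1 bp
  [46,55): 9 bp
  [55,61): 6 bp
  [61,81): 20 bp
  [81,87): 6 bp
  [87,92): 5 bp
  [92,98): 6 bp
  [98,103): 5 bp
  [103,108): 5 bp
  [108,112): 4 bp
  [112,124): 12 bp
  [124,129): 5 bp
  [129,143): 14 bp
  [143,158): 15 bp
  [158,162): 4 bp
  [162,167): 5 bp
  [167,178): 11 bp
  [178,189): 11 bp
  [189,192): 3 bp
  [192,200): 8 bp
  [200,213): 13 bp
  [213,229): 16 bp
  [229,237): 8 bp
  [237,243): 6 bp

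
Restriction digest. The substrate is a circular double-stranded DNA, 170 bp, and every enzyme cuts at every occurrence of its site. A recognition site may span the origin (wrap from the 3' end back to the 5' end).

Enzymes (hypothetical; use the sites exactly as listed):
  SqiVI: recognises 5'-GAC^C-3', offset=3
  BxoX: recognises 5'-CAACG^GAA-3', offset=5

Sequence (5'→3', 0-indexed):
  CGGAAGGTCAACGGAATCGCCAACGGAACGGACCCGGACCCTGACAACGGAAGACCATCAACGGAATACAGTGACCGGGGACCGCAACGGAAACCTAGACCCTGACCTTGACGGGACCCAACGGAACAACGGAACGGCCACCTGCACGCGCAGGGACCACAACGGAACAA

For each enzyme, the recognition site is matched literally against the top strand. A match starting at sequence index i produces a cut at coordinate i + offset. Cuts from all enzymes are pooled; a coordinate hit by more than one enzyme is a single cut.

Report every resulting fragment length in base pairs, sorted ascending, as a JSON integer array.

[6,6,6,6,7,7,7,8,8,8,8,10,11,11,11,12,12,26]

Per-enzyme occurrences:
  SqiVI GACC/3: at [30, 36, 52, 72, 79, 97, 103, 114, 154] ⇒ [33, 39, 55, 75, 82, 100, 106, 117, 157]
  BxoX CAACGGAA/5: at [8, 20, 44, 58, 84, 118, 126, 159, 167] ⇒ [2, 13, 25, 49, 63, 89, 123, 131, 164]

All cut coordinates (distinct, sorted): [2, 13, 25, 33, 39, 49, 55, 63, 75, 82, 89, 100, 106, 117, 123, 131, 157, 164]

Fragments:
  2→13: 11 bp
  13→25: 12 bp
  25→33: 8 bp
  33→39: 6 bp
  39→49: 10 bp
  49→55: 6 bp
  55→63: 8 bp
  63→75: 12 bp
  75→82: 7 bp
  82→89: 7 bp
  89→100: 11 bp
  100→106: 6 bp
  106→117: 11 bp
  117→123: 6 bp
  123→131: 8 bp
  131→157: 26 bp
  157→164: 7 bp
  164→2 (wrap): 170-164+2 = 8 bp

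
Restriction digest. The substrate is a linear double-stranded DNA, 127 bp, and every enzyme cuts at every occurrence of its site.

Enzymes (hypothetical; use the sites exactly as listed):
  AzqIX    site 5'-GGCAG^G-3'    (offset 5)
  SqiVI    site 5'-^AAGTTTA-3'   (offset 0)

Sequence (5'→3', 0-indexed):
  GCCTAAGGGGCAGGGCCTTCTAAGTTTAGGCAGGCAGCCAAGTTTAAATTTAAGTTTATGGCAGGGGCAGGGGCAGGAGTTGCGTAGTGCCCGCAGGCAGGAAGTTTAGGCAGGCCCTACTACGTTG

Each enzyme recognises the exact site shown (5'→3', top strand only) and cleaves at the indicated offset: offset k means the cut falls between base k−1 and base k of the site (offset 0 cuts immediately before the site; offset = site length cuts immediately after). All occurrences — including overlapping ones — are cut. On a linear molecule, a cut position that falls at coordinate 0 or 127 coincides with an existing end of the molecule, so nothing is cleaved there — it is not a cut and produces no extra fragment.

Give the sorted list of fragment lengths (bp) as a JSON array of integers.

Per-enzyme occurrences:
  AzqIX (GGCAGG, off=5): starts [8, 28, 59, 65, 71, 95, 108] → cuts [13, 33, 64, 70, 76, 100, 113]
  SqiVI (AAGTTTA, off=0): starts [21, 39, 51, 101] → cuts [21, 39, 51, 101]

All cut coordinates (distinct, sorted): [13, 21, 33, 39, 51, 64, 70, 76, 100, 101, 113]

Fragments:
  [0,13): 13 bp
  [13,21): 8 bp
  [21,33): 12 bp
  [33,39): 6 bp
  [39,51): 12 bp
  [51,64): 13 bp
  [64,70): 6 bp
  [70,76): 6 bp
  [76,100): 24 bp
  [100,101): 1 bp
  [101,113): 12 bp
  [113,127): 14 bp

[1,6,6,6,8,12,12,12,13,13,14,24]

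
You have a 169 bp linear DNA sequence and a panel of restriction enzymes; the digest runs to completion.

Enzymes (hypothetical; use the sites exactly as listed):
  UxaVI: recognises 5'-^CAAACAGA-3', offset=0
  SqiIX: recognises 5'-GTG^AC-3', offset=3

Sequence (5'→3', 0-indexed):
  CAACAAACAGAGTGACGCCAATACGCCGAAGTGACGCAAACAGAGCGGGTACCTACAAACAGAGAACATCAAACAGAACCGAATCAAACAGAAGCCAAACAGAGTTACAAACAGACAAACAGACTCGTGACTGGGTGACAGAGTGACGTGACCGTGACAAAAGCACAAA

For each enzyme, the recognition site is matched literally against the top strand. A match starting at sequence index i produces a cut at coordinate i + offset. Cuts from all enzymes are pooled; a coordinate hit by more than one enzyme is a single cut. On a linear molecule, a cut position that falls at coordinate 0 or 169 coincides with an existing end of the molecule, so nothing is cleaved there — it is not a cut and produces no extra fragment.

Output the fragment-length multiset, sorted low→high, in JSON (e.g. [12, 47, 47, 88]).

Site scan:
  UxaVI (CAAACAGA, off=0): starts [3, 36, 55, 69, 84, 95, 107, 115] → cuts [3, 36, 55, 69, 84, 95, 107, 115]
  SqiIX (GTGAC, off=3): starts [11, 30, 126, 134, 142, 147, 153] → cuts [14, 33, 129, 137, 145, 150, 156]

All cut coordinates (distinct, sorted): [3, 14, 33, 36, 55, 69, 84, 95, 107, 115, 129, 137, 145, 150, 156]

Fragment lengths:
  [0,3): 3 bp
  [3,14): 11 bp
  [14,33): 19 bp
  [33,36): 3 bp
  [36,55): 19 bp
  [55,69): 14 bp
  [69,84): 15 bp
  [84,95): 11 bp
  [95,107): 12 bp
  [107,115): 8 bp
  [115,129): 14 bp
  [129,137): 8 bp
  [137,145): 8 bp
  [145,150): 5 bp
  [150,156): 6 bp
  [156,169): 13 bp

[3,3,5,6,8,8,8,11,11,12,13,14,14,15,19,19]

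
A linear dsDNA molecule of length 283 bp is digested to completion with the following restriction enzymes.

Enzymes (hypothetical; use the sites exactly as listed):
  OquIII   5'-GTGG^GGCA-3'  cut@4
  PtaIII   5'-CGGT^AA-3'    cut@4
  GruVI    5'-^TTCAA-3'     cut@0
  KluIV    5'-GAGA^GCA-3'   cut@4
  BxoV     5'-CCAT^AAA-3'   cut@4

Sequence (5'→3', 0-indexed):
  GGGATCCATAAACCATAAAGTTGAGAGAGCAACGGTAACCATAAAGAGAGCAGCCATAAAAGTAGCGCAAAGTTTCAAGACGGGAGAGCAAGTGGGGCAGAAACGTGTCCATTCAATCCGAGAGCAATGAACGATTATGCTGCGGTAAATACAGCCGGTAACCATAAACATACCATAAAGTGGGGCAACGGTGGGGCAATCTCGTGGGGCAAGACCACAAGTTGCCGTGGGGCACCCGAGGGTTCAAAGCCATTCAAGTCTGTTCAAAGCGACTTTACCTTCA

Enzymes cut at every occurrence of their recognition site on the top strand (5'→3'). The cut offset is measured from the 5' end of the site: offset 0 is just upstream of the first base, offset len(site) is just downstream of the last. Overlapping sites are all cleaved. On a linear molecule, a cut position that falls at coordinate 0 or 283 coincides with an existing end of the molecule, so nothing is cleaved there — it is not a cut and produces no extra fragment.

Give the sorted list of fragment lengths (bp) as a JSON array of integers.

Site scan:
  OquIII GTGGGGCA/4: at [91, 179, 190, 203, 226] ⇒ [95, 183, 194, 207, 230]
  PtaIII CGGTAA/4: at [32, 142, 155] ⇒ [36, 146, 159]
  GruVI TTCAA/0: at [73, 111, 242, 252, 262] ⇒ [73, 111, 242, 252, 262]
  KluIV GAGAGCA/4: at [24, 45, 83, 119] ⇒ [28, 49, 87, 123]
  BxoV CCATAAA/4: at [5, 12, 38, 53, 161, 172] ⇒ [9, 16, 42, 57, 165, 176]

Pooled cuts: [9, 16, 28, 36, 42, 49, 57, 73, 87, 95, 111, 123, 146, 159, 165, 176, 183, 194, 207, 230, 242, 252, 262]

Fragments:
  [0,9): 9 bp
  [9,16): 7 bp
  [16,28): 12 bp
  [28,36): 8 bp
  [36,42): 6 bp
  [42,49): 7 bp
  [49,57): 8 bp
  [57,73): 16 bp
  [73,87): 14 bp
  [87,95): 8 bp
  [95,111): 16 bp
  [111,123): 12 bp
  [123,146): 23 bp
  [146,159): 13 bp
  [159,165): 6 bp
  [165,176): 11 bp
  [176,183): 7 bp
  [183,194): 11 bp
  [194,207): 13 bp
  [207,230): 23 bp
  [230,242): 12 bp
  [242,252): 10 bp
  [252,262): 10 bp
  [262,283): 21 bp

[6,6,7,7,7,8,8,8,9,10,10,11,11,12,12,12,13,13,14,16,16,21,23,23]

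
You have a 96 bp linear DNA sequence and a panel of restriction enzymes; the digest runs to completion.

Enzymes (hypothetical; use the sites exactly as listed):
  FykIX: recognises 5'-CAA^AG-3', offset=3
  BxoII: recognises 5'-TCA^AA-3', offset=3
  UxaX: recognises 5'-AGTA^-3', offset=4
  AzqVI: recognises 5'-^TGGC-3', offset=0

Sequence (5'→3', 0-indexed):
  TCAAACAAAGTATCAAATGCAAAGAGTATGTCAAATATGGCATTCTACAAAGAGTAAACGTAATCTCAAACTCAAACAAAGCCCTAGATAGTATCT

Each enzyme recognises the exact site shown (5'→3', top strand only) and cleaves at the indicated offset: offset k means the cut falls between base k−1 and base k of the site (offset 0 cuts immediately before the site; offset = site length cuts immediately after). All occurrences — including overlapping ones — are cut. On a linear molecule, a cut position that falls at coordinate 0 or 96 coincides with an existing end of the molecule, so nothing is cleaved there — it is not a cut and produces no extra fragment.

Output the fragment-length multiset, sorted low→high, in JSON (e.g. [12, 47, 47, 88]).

[3,3,3,4,4,5,5,5,6,6,6,7,12,13,14]

Per-enzyme occurrences:
  FykIX (CAAAG, off=3): starts [5, 19, 47, 76] → cuts [8, 22, 50, 79]
  BxoII (TCAAA, off=3): starts [0, 12, 30, 65, 71] → cuts [3, 15, 33, 68, 74]
  UxaX (AGTA, off=4): starts [8, 24, 52, 89] → cuts [12, 28, 56, 93]
  AzqVI (TGGC, off=0): starts [37] → cuts [37]

All cut coordinates (distinct, sorted): [3, 8, 12, 15, 22, 28, 33, 37, 50, 56, 68, 74, 79, 93]

Fragments:
  [0,3): 3 bp
  [3,8): 5 bp
  [8,12): 4 bp
  [12,15): 3 bp
  [15,22): 7 bp
  [22,28): 6 bp
  [28,33): 5 bp
  [33,37): 4 bp
  [37,50): 13 bp
  [50,56): 6 bp
  [56,68): 12 bp
  [68,74): 6 bp
  [74,79): 5 bp
  [79,93): 14 bp
  [93,96): 3 bp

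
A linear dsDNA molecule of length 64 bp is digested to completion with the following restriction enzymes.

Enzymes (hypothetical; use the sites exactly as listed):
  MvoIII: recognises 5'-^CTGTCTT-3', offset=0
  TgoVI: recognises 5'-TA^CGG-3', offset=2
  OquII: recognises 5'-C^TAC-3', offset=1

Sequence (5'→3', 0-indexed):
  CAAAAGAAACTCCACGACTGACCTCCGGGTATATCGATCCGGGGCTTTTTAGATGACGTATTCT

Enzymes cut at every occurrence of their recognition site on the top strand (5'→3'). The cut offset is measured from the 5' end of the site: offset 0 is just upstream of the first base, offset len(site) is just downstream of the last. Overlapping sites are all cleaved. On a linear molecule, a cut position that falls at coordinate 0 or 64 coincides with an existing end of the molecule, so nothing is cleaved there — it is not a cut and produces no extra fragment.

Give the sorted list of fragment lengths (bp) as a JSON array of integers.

Per-enzyme occurrences:
  MvoIII (CTGTCTT, off=0): no sites
  TgoVI (TACGG, off=2): no sites
  OquII (CTAC, off=1): no sites

Pooled cuts: ∅

Fragments:
  no cuts → one linear fragment of 64 bp

[64]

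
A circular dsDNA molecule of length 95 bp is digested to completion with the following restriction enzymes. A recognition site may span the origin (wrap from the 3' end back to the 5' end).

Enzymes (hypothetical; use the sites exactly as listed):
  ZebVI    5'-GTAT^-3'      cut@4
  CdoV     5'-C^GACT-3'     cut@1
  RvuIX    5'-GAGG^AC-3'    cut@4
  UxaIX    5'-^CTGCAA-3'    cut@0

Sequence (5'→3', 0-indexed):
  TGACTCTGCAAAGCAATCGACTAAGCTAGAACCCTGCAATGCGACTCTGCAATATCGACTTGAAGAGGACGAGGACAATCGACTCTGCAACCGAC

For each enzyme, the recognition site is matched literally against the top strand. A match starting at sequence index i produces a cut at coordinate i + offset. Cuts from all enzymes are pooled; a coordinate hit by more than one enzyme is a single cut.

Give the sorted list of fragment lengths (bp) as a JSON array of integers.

Site scan:
  ZebVI (GTAT, off=4): no sites
  CdoV CGACT/1: at [17, 41, 55, 79, 91] ⇒ [18, 42, 56, 80, 92]
  RvuIX GAGGAC/4: at [64, 70] ⇒ [68, 74]
  UxaIX CTGCAA/0: at [5, 33, 46, 84] ⇒ [5, 33, 46, 84]

Pooled cuts: [5, 18, 33, 42, 46, 56, 68, 74, 80, 84, 92]

Fragments:
  5→18: 13 bp
  18→33: 15 bp
  33→42: 9 bp
  42→46: 4 bp
  46→56: 10 bp
  56→68: 12 bp
  68→74: 6 bp
  74→80: 6 bp
  80→84: 4 bp
  84→92: 8 bp
  92→5 (wrap): 95-92+5 = 8 bp

[4,4,6,6,8,8,9,10,12,13,15]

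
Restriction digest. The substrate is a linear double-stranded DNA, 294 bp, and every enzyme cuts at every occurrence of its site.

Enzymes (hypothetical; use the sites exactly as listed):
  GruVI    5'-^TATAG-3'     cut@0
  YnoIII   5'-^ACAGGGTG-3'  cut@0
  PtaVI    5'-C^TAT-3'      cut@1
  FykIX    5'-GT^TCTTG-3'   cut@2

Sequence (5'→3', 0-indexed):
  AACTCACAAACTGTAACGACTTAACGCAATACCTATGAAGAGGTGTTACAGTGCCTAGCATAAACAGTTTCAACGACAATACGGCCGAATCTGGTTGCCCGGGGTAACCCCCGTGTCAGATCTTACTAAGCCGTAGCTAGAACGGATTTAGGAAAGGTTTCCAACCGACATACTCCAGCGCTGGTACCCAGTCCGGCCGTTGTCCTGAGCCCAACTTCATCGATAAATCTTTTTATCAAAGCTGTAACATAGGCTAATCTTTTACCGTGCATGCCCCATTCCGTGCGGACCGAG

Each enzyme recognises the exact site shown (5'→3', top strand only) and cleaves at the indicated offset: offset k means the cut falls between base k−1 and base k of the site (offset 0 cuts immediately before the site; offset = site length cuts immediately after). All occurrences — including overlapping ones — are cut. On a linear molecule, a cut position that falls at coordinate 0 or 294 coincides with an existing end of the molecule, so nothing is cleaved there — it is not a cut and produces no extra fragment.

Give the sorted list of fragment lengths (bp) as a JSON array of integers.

Per-enzyme occurrences:
  GruVI (TATAG, off=0): no sites
  YnoIII (ACAGGGTG, off=0): no sites
  PtaVI CTAT/1: at [32] ⇒ [33]
  FykIX (GTTCTTG, off=2): no sites

Pooled cuts: [33]

Fragments:
  [0,33): 33 bp
  [33,294): 261 bp

[33,261]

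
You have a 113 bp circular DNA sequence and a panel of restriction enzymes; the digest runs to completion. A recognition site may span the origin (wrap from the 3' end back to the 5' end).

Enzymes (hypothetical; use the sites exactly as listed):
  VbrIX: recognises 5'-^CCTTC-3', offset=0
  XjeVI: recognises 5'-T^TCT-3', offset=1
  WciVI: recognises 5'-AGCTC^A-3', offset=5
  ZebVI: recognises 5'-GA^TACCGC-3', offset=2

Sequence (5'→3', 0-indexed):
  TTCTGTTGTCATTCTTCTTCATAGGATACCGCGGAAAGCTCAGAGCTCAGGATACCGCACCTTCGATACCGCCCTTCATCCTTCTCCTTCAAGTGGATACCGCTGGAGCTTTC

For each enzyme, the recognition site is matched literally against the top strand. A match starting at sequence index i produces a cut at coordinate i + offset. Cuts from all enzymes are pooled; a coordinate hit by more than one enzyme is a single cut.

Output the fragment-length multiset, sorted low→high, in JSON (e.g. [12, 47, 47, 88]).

[3,3,3,3,4,6,7,7,7,7,11,11,12,14,15]

Per-enzyme occurrences:
  VbrIX (CCTTC, off=0): starts [59, 72, 79, 85] → cuts [59, 72, 79, 85]
  XjeVI (TTCT, off=1): starts [0, 11, 14, 81, 110] → cuts [1, 12, 15, 82, 111]
  WciVI (AGCTCA, off=5): starts [36, 43] → cuts [41, 48]
  ZebVI (GATACCGC, off=2): starts [24, 50, 64, 95] → cuts [26, 52, 66, 97]

Pooled cuts: [1, 12, 15, 26, 41, 48, 52, 59, 66, 72, 79, 82, 85, 97, 111]

Fragment lengths:
  1→12: 11 bp
  12→15: 3 bp
  15→26: 11 bp
  26→41: 15 bp
  41→48: 7 bp
  48→52: 4 bp
  52→59: 7 bp
  59→66: 7 bp
  66→72: 6 bp
  72→79: 7 bp
  79→82: 3 bp
  82→85: 3 bp
  85→97: 12 bp
  97→111: 14 bp
  111→1 (wrap): 113-111+1 = 3 bp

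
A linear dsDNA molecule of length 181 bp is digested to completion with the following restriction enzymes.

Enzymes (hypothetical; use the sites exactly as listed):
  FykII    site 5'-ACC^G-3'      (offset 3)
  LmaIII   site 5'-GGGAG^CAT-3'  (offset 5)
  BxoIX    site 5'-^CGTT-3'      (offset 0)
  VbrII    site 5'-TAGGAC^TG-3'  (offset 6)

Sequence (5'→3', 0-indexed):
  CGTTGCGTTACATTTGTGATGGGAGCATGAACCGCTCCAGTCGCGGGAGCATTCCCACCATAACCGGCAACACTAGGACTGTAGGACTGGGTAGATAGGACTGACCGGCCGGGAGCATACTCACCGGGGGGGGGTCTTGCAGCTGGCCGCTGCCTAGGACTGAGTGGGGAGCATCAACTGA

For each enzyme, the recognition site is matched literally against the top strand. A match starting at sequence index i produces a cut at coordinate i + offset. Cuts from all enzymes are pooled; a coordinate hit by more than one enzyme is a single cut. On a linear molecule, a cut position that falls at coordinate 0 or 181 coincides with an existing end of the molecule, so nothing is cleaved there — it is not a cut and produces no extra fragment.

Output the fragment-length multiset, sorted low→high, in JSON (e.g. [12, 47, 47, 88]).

Site scan:
  FykII ACCG/3: at [30, 62, 103, 122] ⇒ [33, 65, 106, 125]
  LmaIII GGGAGCAT/5: at [20, 44, 110, 166] ⇒ [25, 49, 115, 171]
  BxoIX CGTT/0: at [0, 5] ⇒ [5] (position 0 is a terminus of the linear molecule — no cut)
  VbrII TAGGACTG/6: at [73, 81, 95, 154] ⇒ [79, 87, 101, 160]

All cut coordinates (distinct, sorted): [5, 25, 33, 49, 65, 79, 87, 101, 106, 115, 125, 160, 171]

Fragments:
  [0,5): 5 bp
  [5,25): 20 bp
  [25,33): 8 bp
  [33,49): 16 bp
  [49,65): 16 bp
  [65,79): 14 bp
  [79,87): 8 bp
  [87,101): 14 bp
  [101,106): 5 bp
  [106,115): 9 bp
  [115,125): 10 bp
  [125,160): 35 bp
  [160,171): 11 bp
  [171,181): 10 bp

[5,5,8,8,9,10,10,11,14,14,16,16,20,35]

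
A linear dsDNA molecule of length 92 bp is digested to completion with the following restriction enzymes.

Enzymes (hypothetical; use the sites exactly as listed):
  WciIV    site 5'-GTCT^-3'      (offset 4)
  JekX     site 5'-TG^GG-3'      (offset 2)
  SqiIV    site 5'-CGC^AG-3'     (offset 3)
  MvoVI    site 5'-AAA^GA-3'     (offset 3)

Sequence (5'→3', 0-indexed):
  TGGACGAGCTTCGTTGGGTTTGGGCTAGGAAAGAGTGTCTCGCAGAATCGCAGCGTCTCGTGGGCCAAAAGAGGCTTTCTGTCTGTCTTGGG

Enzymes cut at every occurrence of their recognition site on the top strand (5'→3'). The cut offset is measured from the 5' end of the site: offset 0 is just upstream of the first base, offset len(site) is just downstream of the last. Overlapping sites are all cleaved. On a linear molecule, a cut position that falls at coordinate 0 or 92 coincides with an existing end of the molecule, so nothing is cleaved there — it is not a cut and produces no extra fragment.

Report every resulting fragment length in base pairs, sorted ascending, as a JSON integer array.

[2,2,3,4,4,6,7,8,8,8,10,14,16]

Site scan:
  WciIV GTCT/4: at [36, 54, 80, 84] ⇒ [40, 58, 84, 88]
  JekX TGGG/2: at [14, 20, 60, 88] ⇒ [16, 22, 62, 90]
  SqiIV CGCAG/3: at [40, 48] ⇒ [43, 51]
  MvoVI AAAGA/3: at [29, 67] ⇒ [32, 70]

All cut coordinates (distinct, sorted): [16, 22, 32, 40, 43, 51, 58, 62, 70, 84, 88, 90]

Fragment lengths:
  [0,16): 16 bp
  [16,22): 6 bp
  [22,32): 10 bp
  [32,40): 8 bp
  [40,43): 3 bp
  [43,51): 8 bp
  [51,58): 7 bp
  [58,62): 4 bp
  [62,70): 8 bp
  [70,84): 14 bp
  [84,88): 4 bp
  [88,90): 2 bp
  [90,92): 2 bp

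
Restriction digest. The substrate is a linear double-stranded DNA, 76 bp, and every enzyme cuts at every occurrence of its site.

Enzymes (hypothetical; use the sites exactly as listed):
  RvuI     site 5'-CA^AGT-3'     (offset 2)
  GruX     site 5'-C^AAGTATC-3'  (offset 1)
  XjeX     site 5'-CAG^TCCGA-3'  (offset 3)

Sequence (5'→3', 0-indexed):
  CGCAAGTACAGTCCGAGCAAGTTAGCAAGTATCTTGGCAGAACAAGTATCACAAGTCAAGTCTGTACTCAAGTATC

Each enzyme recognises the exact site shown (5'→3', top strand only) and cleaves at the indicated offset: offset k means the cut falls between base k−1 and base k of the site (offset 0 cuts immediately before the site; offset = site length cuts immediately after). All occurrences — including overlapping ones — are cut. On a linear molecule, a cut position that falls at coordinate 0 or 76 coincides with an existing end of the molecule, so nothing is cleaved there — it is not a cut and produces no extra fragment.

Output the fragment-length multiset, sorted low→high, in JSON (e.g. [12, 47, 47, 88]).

[1,1,1,4,5,6,7,7,8,9,11,16]

Scan for sites:
  RvuI CAAGT/2: at [2, 17, 25, 42, 51, 56, 68] ⇒ [4, 19, 27, 44, 53, 58, 70]
  GruX CAAGTATC/1: at [25, 42, 68] ⇒ [26, 43, 69]
  XjeX CAGTCCGA/3: at [8] ⇒ [11]

Pooled cuts: [4, 11, 19, 26, 27, 43, 44, 53, 58, 69, 70]

Fragment lengths:
  [0,4): 4 bp
  [4,11): 7 bp
  [11,19): 8 bp
  [19,26): 7 bp
  [26,27): 1 bp
  [27,43): 16 bp
  [43,44): 1 bp
  [44,53): 9 bp
  [53,58): 5 bp
  [58,69): 11 bp
  [69,70): 1 bp
  [70,76): 6 bp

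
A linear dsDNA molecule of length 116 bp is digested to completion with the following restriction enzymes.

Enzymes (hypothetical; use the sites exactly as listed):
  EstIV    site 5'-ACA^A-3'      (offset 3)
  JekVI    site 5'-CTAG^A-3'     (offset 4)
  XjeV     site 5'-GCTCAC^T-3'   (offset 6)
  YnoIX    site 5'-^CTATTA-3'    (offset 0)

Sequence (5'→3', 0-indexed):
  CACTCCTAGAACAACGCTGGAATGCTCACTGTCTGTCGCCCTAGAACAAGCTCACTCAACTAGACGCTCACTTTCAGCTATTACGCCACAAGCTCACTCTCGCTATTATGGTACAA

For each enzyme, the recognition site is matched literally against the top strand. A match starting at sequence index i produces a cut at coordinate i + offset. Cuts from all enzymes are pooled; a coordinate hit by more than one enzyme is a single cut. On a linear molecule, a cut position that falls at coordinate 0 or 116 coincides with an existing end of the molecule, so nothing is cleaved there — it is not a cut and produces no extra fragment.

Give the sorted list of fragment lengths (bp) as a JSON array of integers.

[1,4,4,5,6,7,7,8,8,9,13,13,15,16]

Scan for sites:
  EstIV (ACAA, off=3): starts [10, 45, 87, 112] → cuts [13, 48, 90, 115]
  JekVI (CTAGA, off=4): starts [5, 40, 59] → cuts [9, 44, 63]
  XjeV (GCTCACT, off=6): starts [23, 49, 65, 91] → cuts [29, 55, 71, 97]
  YnoIX (CTATTA, off=0): starts [77, 102] → cuts [77, 102]

All cut coordinates (distinct, sorted): [9, 13, 29, 44, 48, 55, 63, 71, 77, 90, 97, 102, 115]

Fragment lengths:
  [0,9): 9 bp
  [9,13): 4 bp
  [13,29): 16 bp
  [29,44): 15 bp
  [44,48): 4 bp
  [48,55): 7 bp
  [55,63): 8 bp
  [63,71): 8 bp
  [71,77): 6 bp
  [77,90): 13 bp
  [90,97): 7 bp
  [97,102): 5 bp
  [102,115): 13 bp
  [115,116): 1 bp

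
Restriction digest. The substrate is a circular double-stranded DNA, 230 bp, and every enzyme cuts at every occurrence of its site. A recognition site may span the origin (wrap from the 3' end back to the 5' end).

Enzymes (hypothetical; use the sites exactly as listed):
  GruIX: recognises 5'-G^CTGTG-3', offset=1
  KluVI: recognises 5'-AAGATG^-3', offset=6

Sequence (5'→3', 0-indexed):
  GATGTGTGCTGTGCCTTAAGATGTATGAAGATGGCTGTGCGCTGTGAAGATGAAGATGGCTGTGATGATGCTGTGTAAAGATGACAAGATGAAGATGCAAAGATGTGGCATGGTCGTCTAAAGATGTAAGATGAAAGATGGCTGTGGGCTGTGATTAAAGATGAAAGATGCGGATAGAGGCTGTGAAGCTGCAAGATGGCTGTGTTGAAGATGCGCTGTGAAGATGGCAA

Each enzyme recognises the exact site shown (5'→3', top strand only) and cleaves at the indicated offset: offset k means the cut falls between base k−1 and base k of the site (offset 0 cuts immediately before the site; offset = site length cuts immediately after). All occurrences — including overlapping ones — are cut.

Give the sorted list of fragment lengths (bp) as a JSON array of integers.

Per-enzyme occurrences:
  GruIX GCTGTG/1: at [7, 33, 40, 58, 69, 140, 147, 179, 198, 214] ⇒ [8, 34, 41, 59, 70, 141, 148, 180, 199, 215]
  KluVI AAGATG/6: at [17, 27, 46, 52, 77, 85, 91, 99, 120, 127, 134, 157, 164, 192, 207, 220, 228] ⇒ [4, 23, 33, 52, 58, 83, 91, 97, 105, 126, 133, 140, 163, 170, 198, 213, 226]

Pooled cuts: [4, 8, 23, 33, 34, 41, 52, 58, 59, 70, 83, 91, 97, 105, 126, 133, 140, 141, 148, 163, 170, 180, 198, 199, 213, 215, 226]

Fragment lengths:
  4→8: 4 bp
  8→23: 15 bp
  23→33: 10 bp
  33→34: 1 bp
  34→41: 7 bp
  41→52: 11 bp
  52→58: 6 bp
  58→59: 1 bp
  59→70: 11 bp
  70→83: 13 bp
  83→91: 8 bp
  91→97: 6 bp
  97→105: 8 bp
  105→126: 21 bp
  126→133: 7 bp
  133→140: 7 bp
  140→141: 1 bp
  141→148: 7 bp
  148→163: 15 bp
  163→170: 7 bp
  170→180: 10 bp
  180→198: 18 bp
  198→199: 1 bp
  199→213: 14 bp
  213→215: 2 bp
  215→226: 11 bp
  226→4 (wrap): 230-226+4 = 8 bp

[1,1,1,1,2,4,6,6,7,7,7,7,7,8,8,8,10,10,11,11,11,13,14,15,15,18,21]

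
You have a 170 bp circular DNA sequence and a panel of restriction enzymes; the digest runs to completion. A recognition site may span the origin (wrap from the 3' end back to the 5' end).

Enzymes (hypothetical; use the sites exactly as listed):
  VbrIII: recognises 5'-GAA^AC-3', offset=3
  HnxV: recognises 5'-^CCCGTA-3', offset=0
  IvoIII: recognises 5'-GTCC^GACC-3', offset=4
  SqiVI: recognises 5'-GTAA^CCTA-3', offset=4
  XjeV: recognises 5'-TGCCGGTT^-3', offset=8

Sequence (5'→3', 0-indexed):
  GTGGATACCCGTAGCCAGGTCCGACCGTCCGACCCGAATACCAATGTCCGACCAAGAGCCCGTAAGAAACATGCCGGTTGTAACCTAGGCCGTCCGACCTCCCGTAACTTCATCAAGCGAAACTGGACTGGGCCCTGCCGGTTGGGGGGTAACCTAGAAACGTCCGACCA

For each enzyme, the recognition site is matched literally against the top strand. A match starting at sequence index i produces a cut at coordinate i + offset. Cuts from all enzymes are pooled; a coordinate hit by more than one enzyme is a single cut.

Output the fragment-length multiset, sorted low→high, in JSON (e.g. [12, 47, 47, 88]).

Scan for sites:
  VbrIII GAAAC/3: at [65, 118, 156] ⇒ [68, 121, 159]
  HnxV CCCGTA/0: at [7, 58, 100] ⇒ [7, 58, 100]
  IvoIII GTCCGACC/4: at [18, 26, 45, 91, 161] ⇒ [22, 30, 49, 95, 165]
  SqiVI GTAACCTA/4: at [79, 148] ⇒ [83, 152]
  XjeV TGCCGGTT/8: at [71, 135] ⇒ [79, 143]

All cut coordinates (distinct, sorted): [7, 22, 30, 49, 58, 68, 79, 83, 95, 100, 121, 143, 152, 159, 165]

Fragments:
  7→22: 15 bp
  22→30: 8 bp
  30→49: 19 bp
  49→58: 9 bp
  58→68: 10 bp
  68→79: 11 bp
  79→83: 4 bp
  83→95: 12 bp
  95→100: 5 bp
  100→121: 21 bp
  121→143: 22 bp
  143→152: 9 bp
  152→159: 7 bp
  159→165: 6 bp
  165→7 (wrap): 170-165+7 = 12 bp

[4,5,6,7,8,9,9,10,11,12,12,15,19,21,22]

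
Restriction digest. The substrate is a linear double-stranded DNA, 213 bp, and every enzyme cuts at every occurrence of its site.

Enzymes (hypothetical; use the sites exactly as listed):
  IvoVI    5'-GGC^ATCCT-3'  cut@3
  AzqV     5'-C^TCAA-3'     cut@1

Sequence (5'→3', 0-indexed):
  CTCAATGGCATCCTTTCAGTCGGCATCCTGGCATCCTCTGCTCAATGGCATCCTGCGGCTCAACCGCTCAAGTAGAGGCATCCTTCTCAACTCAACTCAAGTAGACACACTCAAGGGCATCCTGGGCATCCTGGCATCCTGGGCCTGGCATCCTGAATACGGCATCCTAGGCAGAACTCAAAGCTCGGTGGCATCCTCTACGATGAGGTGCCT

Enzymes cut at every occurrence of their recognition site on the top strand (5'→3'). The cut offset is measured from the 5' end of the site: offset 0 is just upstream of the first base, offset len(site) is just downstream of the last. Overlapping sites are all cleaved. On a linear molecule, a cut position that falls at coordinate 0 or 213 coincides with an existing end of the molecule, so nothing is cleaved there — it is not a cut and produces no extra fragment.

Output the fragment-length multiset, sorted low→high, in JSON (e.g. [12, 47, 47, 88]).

Per-enzyme occurrences:
  IvoVI (GGCATCCT, off=3): starts [6, 21, 29, 46, 76, 115, 124, 132, 146, 160, 189] → cuts [9, 24, 32, 49, 79, 118, 127, 135, 149, 163, 192]
  AzqV (CTCAA, off=1): starts [0, 40, 58, 66, 85, 90, 95, 109, 176] → cuts [1, 41, 59, 67, 86, 91, 96, 110, 177]

Pooled cuts: [1, 9, 24, 32, 41, 49, 59, 67, 79, 86, 91, 96, 110, 118, 127, 135, 149, 163, 177, 192]

Fragments:
  [0,1): 1 bp
  [1,9): 8 bp
  [9,24): 15 bp
  [24,32): 8 bp
  [32,41): 9 bp
  [41,49): 8 bp
  [49,59): 10 bp
  [59,67): 8 bp
  [67,79): 12 bp
  [79,86): 7 bp
  [86,91): 5 bp
  [91,96): 5 bp
  [96,110): 14 bp
  [110,118): 8 bp
  [118,127): 9 bp
  [127,135): 8 bp
  [135,149): 14 bp
  [149,163): 14 bp
  [163,177): 14 bp
  [177,192): 15 bp
  [192,213): 21 bp

[1,5,5,7,8,8,8,8,8,8,9,9,10,12,14,14,14,14,15,15,21]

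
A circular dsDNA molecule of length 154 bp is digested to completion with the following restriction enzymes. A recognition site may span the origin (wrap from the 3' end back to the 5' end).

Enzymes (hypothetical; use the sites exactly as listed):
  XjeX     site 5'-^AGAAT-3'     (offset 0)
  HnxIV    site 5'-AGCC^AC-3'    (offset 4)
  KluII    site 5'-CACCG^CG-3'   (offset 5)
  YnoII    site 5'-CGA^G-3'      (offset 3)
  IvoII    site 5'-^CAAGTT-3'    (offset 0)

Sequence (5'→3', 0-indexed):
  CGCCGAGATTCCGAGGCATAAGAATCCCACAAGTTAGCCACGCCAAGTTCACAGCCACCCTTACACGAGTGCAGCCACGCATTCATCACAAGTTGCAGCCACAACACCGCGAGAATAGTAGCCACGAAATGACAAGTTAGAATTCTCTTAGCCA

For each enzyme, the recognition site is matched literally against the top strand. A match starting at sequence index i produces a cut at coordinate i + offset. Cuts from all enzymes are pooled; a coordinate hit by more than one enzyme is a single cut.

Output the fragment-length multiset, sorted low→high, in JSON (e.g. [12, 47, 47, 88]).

Per-enzyme occurrences:
  XjeX (AGAAT, off=0): starts [20, 111, 138] → cuts [20, 111, 138]
  HnxIV (AGCCAC, off=4): starts [35, 52, 72, 96, 119, 149] → cuts [39, 56, 76, 100, 123, 153]
  KluII (CACCGCG, off=5): starts [104] → cuts [109]
  YnoII (CGAG, off=3): starts [3, 11, 65, 109] → cuts [6, 14, 68, 112]
  IvoII (CAAGTT, off=0): starts [29, 43, 88, 132] → cuts [29, 43, 88, 132]

Pooled cuts: [6, 14, 20, 29, 39, 43, 56, 68, 76, 88, 100, 109, 111, 112, 123, 132, 138, 153]

Fragments:
  6→14: 8 bp
  14→20: 6 bp
  20→29: 9 bp
  29→39: 10 bp
  39→43: 4 bp
  43→56: 13 bp
  56→68: 12 bp
  68→76: 8 bp
  76→88: 12 bp
  88→100: 12 bp
  100→109: 9 bp
  109→111: 2 bp
  111→112: 1 bp
  112→123: 11 bp
  123→132: 9 bp
  132→138: 6 bp
  138→153: 15 bp
  153→6 (wrap): 154-153+6 = 7 bp

[1,2,4,6,6,7,8,8,9,9,9,10,11,12,12,12,13,15]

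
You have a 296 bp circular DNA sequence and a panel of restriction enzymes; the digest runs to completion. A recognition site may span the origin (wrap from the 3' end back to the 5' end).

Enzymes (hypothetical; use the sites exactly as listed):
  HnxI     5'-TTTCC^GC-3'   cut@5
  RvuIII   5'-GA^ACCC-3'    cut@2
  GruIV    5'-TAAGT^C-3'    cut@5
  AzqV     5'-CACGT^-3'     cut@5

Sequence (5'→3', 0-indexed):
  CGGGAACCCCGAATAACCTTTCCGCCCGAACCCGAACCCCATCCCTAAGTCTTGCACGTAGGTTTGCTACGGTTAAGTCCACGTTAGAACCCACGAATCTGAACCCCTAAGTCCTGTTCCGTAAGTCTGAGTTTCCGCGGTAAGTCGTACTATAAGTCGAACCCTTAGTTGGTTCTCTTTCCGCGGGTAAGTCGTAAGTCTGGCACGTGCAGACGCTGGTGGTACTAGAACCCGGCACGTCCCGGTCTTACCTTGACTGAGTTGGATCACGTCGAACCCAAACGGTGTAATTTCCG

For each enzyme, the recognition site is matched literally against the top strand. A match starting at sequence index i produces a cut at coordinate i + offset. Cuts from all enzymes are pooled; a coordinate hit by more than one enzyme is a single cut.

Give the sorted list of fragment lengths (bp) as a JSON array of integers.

[3,3,4,6,6,6,6,7,9,9,9,10,10,10,11,12,14,14,15,18,19,20,21,22,32]

Site scan:
  HnxI TTTCCGC/5: at [18, 131, 177, 290] ⇒ [23, 136, 182, 295]
  RvuIII GAACCC/2: at [3, 27, 33, 86, 100, 158, 227, 273] ⇒ [5, 29, 35, 88, 102, 160, 229, 275]
  GruIV TAAGTC/5: at [45, 73, 107, 121, 140, 152, 187, 194] ⇒ [50, 78, 112, 126, 145, 157, 192, 199]
  AzqV CACGT/5: at [54, 79, 203, 235, 267] ⇒ [59, 84, 208, 240, 272]

All cut coordinates (distinct, sorted): [5, 23, 29, 35, 50, 59, 78, 84, 88, 102, 112, 126, 136, 145, 157, 160, 182, 192, 199, 208, 229, 240, 272, 275, 295]

Fragments:
  5→23: 18 bp
  23→29: 6 bp
  29→35: 6 bp
  35→50: 15 bp
  50→59: 9 bp
  59→78: 19 bp
  78→84: 6 bp
  84→88: 4 bp
  88→102: 14 bp
  102→112: 10 bp
  112→126: 14 bp
  126→136: 10 bp
  136→145: 9 bp
  145→157: 12 bp
  157→160: 3 bp
  160→182: 22 bp
  182→192: 10 bp
  192→199: 7 bp
  199→208: 9 bp
  208→229: 21 bp
  229→240: 11 bp
  240→272: 32 bp
  272→275: 3 bp
  275→295: 20 bp
  295→5 (wrap): 296-295+5 = 6 bp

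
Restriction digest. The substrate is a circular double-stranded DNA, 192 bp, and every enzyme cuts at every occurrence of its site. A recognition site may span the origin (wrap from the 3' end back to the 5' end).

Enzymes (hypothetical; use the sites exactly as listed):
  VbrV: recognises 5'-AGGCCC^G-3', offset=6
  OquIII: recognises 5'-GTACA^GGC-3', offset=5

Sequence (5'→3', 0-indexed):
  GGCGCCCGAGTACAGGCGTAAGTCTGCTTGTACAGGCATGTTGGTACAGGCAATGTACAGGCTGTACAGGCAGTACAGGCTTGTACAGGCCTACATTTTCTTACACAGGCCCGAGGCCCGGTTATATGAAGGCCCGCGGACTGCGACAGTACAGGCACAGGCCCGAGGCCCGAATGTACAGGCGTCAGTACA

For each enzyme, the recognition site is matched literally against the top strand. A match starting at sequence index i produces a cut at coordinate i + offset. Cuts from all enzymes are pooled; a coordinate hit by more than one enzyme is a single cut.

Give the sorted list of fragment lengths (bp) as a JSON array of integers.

[7,7,9,9,9,10,11,11,12,14,14,16,18,20,25]

Scan for sites:
  VbrV AGGCCCG/6: at [106, 113, 129, 158, 165] ⇒ [112, 119, 135, 164, 171]
  OquIII GTACAGGC/5: at [9, 29, 43, 54, 63, 72, 82, 148, 175, 187] ⇒ [0, 14, 34, 48, 59, 68, 77, 87, 153, 180]

All cut coordinates (distinct, sorted): [0, 14, 34, 48, 59, 68, 77, 87, 112, 119, 135, 153, 164, 171, 180]

Fragments:
  0→14: 14 bp
  14→34: 20 bp
  34→48: 14 bp
  48→59: 11 bp
  59→68: 9 bp
  68→77: 9 bp
  77→87: 10 bp
  87→112: 25 bp
  112→119: 7 bp
  119→135: 16 bp
  135→153: 18 bp
  153→164: 11 bp
  164→171: 7 bp
  171→180: 9 bp
  180→0 (wrap): 192-180+0 = 12 bp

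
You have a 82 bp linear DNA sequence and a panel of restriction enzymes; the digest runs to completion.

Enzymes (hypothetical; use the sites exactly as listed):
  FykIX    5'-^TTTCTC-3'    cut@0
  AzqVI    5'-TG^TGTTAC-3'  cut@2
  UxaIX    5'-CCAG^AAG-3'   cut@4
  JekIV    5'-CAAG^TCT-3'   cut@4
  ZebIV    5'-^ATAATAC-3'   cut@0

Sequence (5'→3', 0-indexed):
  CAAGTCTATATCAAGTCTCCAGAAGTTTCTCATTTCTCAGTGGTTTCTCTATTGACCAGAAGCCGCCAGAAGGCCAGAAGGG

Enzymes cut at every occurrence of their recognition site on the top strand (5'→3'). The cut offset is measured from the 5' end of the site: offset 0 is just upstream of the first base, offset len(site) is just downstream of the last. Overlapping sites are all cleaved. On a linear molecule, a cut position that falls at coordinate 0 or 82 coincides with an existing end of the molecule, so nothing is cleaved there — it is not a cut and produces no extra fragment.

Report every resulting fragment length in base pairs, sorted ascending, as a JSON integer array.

[3,4,5,7,7,8,10,11,11,16]

Scan for sites:
  FykIX (TTTCTC, off=0): starts [25, 32, 43] → cuts [25, 32, 43]
  AzqVI (TGTGTTAC, off=2): no sites
  UxaIX (CCAGAAG, off=4): starts [18, 55, 65, 73] → cuts [22, 59, 69, 77]
  JekIV (CAAGTCT, off=4): starts [0, 11] → cuts [4, 15]
  ZebIV (ATAATAC, off=0): no sites

Pooled cuts: [4, 15, 22, 25, 32, 43, 59, 69, 77]

Fragments:
  [0,4): 4 bp
  [4,15): 11 bp
  [15,22): 7 bp
  [22,25): 3 bp
  [25,32): 7 bp
  [32,43): 11 bp
  [43,59): 16 bp
  [59,69): 10 bp
  [69,77): 8 bp
  [77,82): 5 bp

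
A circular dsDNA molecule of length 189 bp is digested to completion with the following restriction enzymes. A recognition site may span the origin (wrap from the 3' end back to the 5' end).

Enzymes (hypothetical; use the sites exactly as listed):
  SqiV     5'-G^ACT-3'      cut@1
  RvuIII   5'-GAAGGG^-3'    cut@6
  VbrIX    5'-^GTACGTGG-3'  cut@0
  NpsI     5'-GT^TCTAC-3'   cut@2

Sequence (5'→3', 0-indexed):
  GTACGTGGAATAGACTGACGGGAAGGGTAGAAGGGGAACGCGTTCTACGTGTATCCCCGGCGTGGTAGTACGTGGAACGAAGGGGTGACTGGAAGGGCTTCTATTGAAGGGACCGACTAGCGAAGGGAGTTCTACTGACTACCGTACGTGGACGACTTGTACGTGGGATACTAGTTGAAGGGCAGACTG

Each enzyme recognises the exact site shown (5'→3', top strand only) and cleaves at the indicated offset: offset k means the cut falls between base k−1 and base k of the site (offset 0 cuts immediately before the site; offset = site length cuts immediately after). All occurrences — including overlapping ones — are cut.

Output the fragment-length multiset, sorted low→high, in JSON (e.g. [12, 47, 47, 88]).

Scan for sites:
  SqiV GACT/1: at [12, 86, 114, 136, 153, 184] ⇒ [13, 87, 115, 137, 154, 185]
  RvuIII GAAGGG/6: at [21, 29, 78, 91, 105, 121, 176] ⇒ [27, 35, 84, 97, 111, 127, 182]
  VbrIX GTACGTGG/0: at [0, 67, 143, 158] ⇒ [0, 67, 143, 158]
  NpsI GTTCTAC/2: at [41, 128] ⇒ [43, 130]

Pooled cuts: [0, 13, 27, 35, 43, 67, 84, 87, 97, 111, 115, 127, 130, 137, 143, 154, 158, 182, 185]

Fragment lengths:
  0→13: 13 bp
  13→27: 14 bp
  27→35: 8 bp
  35→43: 8 bp
  43→67: 24 bp
  67→84: 17 bp
  84→87: 3 bp
  87→97: 10 bp
  97→111: 14 bp
  111→115: 4 bp
  115→127: 12 bp
  127→130: 3 bp
  130→137: 7 bp
  137→143: 6 bp
  143→154: 11 bp
  154→158: 4 bp
  158→182: 24 bp
  182→185: 3 bp
  185→0 (wrap): 189-185+0 = 4 bp

[3,3,3,4,4,4,6,7,8,8,10,11,12,13,14,14,17,24,24]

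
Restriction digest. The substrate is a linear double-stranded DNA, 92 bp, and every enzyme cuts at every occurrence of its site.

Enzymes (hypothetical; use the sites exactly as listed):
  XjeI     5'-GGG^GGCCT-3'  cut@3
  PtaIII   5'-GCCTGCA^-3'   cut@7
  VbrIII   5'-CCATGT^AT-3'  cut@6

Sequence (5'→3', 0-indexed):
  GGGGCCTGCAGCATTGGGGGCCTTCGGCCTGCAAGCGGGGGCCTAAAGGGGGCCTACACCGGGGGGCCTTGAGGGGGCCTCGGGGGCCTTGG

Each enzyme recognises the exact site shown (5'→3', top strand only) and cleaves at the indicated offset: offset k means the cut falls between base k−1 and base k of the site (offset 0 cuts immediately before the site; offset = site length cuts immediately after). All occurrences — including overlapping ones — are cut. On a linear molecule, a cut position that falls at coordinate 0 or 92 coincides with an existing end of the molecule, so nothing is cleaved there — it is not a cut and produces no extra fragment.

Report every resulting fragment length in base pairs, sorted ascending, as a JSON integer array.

Per-enzyme occurrences:
  XjeI (GGGGGCCT, off=3): starts [15, 36, 47, 61, 72, 81] → cuts [18, 39, 50, 64, 75, 84]
  PtaIII (GCCTGCA, off=7): starts [3, 26] → cuts [10, 33]
  VbrIII (CCATGTAT, off=6): no sites

Pooled cuts: [10, 18, 33, 39, 50, 64, 75, 84]

Fragment lengths:
  [0,10): 10 bp
  [10,18): 8 bp
  [18,33): 15 bp
  [33,39): 6 bp
  [39,50): 11 bp
  [50,64): 14 bp
  [64,75): 11 bp
  [75,84): 9 bp
  [84,92): 8 bp

[6,8,8,9,10,11,11,14,15]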